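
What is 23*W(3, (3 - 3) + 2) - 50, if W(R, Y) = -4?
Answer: -142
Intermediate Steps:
23*W(3, (3 - 3) + 2) - 50 = 23*(-4) - 50 = -92 - 50 = -142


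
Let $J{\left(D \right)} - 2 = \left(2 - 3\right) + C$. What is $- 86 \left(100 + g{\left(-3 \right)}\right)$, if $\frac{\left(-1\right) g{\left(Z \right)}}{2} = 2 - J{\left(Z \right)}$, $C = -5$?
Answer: $-7568$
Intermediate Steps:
$J{\left(D \right)} = -4$ ($J{\left(D \right)} = 2 + \left(\left(2 - 3\right) - 5\right) = 2 - 6 = -4$)
$g{\left(Z \right)} = -12$ ($g{\left(Z \right)} = - 2 \left(2 - -4\right) = - 2 \left(2 + 4\right) = \left(-2\right) 6 = -12$)
$- 86 \left(100 + g{\left(-3 \right)}\right) = - 86 \left(100 - 12\right) = \left(-86\right) 88 = -7568$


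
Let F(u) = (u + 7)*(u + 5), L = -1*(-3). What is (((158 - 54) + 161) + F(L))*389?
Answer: 134205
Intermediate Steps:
L = 3
F(u) = (5 + u)*(7 + u) (F(u) = (7 + u)*(5 + u) = (5 + u)*(7 + u))
(((158 - 54) + 161) + F(L))*389 = (((158 - 54) + 161) + (35 + 3² + 12*3))*389 = ((104 + 161) + (35 + 9 + 36))*389 = (265 + 80)*389 = 345*389 = 134205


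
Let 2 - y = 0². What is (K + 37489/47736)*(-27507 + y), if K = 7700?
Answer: -10110966970945/47736 ≈ -2.1181e+8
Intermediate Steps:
y = 2 (y = 2 - 1*0² = 2 - 1*0 = 2 + 0 = 2)
(K + 37489/47736)*(-27507 + y) = (7700 + 37489/47736)*(-27507 + 2) = (7700 + 37489*(1/47736))*(-27505) = (7700 + 37489/47736)*(-27505) = (367604689/47736)*(-27505) = -10110966970945/47736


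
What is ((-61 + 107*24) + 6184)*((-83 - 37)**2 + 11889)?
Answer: 228477699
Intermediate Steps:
((-61 + 107*24) + 6184)*((-83 - 37)**2 + 11889) = ((-61 + 2568) + 6184)*((-120)**2 + 11889) = (2507 + 6184)*(14400 + 11889) = 8691*26289 = 228477699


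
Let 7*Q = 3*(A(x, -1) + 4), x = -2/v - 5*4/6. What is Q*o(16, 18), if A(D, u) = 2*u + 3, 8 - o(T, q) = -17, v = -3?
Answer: 375/7 ≈ 53.571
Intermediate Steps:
o(T, q) = 25 (o(T, q) = 8 - 1*(-17) = 8 + 17 = 25)
x = -8/3 (x = -2/(-3) - 5*4/6 = -2*(-⅓) - 20*⅙ = ⅔ - 10/3 = -8/3 ≈ -2.6667)
A(D, u) = 3 + 2*u
Q = 15/7 (Q = (3*((3 + 2*(-1)) + 4))/7 = (3*((3 - 2) + 4))/7 = (3*(1 + 4))/7 = (3*5)/7 = (⅐)*15 = 15/7 ≈ 2.1429)
Q*o(16, 18) = (15/7)*25 = 375/7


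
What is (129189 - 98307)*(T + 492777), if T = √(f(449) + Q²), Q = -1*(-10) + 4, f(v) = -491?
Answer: 15217939314 + 30882*I*√295 ≈ 1.5218e+10 + 5.3042e+5*I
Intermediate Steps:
Q = 14 (Q = 10 + 4 = 14)
T = I*√295 (T = √(-491 + 14²) = √(-491 + 196) = √(-295) = I*√295 ≈ 17.176*I)
(129189 - 98307)*(T + 492777) = (129189 - 98307)*(I*√295 + 492777) = 30882*(492777 + I*√295) = 15217939314 + 30882*I*√295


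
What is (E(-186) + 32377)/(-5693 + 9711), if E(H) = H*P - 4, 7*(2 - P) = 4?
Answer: 224751/28126 ≈ 7.9909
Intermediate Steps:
P = 10/7 (P = 2 - ⅐*4 = 2 - 4/7 = 10/7 ≈ 1.4286)
E(H) = -4 + 10*H/7 (E(H) = H*(10/7) - 4 = 10*H/7 - 4 = -4 + 10*H/7)
(E(-186) + 32377)/(-5693 + 9711) = ((-4 + (10/7)*(-186)) + 32377)/(-5693 + 9711) = ((-4 - 1860/7) + 32377)/4018 = (-1888/7 + 32377)*(1/4018) = (224751/7)*(1/4018) = 224751/28126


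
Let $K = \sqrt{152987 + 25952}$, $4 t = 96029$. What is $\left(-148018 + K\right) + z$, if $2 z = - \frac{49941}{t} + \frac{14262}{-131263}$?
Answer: $- \frac{1865788771373051}{12605054627} + \sqrt{178939} \approx -1.476 \cdot 10^{5}$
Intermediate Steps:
$t = \frac{96029}{4}$ ($t = \frac{1}{4} \cdot 96029 = \frac{96029}{4} \approx 24007.0$)
$K = \sqrt{178939} \approx 423.01$
$z = - \frac{13795593765}{12605054627}$ ($z = \frac{- \frac{49941}{\frac{96029}{4}} + \frac{14262}{-131263}}{2} = \frac{\left(-49941\right) \frac{4}{96029} + 14262 \left(- \frac{1}{131263}\right)}{2} = \frac{- \frac{199764}{96029} - \frac{14262}{131263}}{2} = \frac{1}{2} \left(- \frac{27591187530}{12605054627}\right) = - \frac{13795593765}{12605054627} \approx -1.0944$)
$\left(-148018 + K\right) + z = \left(-148018 + \sqrt{178939}\right) - \frac{13795593765}{12605054627} = - \frac{1865788771373051}{12605054627} + \sqrt{178939}$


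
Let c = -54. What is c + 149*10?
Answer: 1436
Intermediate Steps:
c + 149*10 = -54 + 149*10 = -54 + 1490 = 1436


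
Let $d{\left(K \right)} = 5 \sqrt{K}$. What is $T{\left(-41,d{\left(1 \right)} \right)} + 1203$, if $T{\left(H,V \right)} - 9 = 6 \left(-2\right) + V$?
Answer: $1205$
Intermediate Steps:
$T{\left(H,V \right)} = -3 + V$ ($T{\left(H,V \right)} = 9 + \left(6 \left(-2\right) + V\right) = 9 + \left(-12 + V\right) = -3 + V$)
$T{\left(-41,d{\left(1 \right)} \right)} + 1203 = \left(-3 + 5 \sqrt{1}\right) + 1203 = \left(-3 + 5 \cdot 1\right) + 1203 = \left(-3 + 5\right) + 1203 = 2 + 1203 = 1205$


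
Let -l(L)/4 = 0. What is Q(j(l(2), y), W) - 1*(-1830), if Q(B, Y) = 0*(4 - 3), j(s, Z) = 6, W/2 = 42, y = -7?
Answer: 1830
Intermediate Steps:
l(L) = 0 (l(L) = -4*0 = 0)
W = 84 (W = 2*42 = 84)
Q(B, Y) = 0 (Q(B, Y) = 0*1 = 0)
Q(j(l(2), y), W) - 1*(-1830) = 0 - 1*(-1830) = 0 + 1830 = 1830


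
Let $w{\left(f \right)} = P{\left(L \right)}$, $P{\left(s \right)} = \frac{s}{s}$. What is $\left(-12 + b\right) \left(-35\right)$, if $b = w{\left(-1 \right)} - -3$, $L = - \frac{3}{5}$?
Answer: $280$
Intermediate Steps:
$L = - \frac{3}{5}$ ($L = \left(-3\right) \frac{1}{5} = - \frac{3}{5} \approx -0.6$)
$P{\left(s \right)} = 1$
$w{\left(f \right)} = 1$
$b = 4$ ($b = 1 - -3 = 1 + 3 = 4$)
$\left(-12 + b\right) \left(-35\right) = \left(-12 + 4\right) \left(-35\right) = \left(-8\right) \left(-35\right) = 280$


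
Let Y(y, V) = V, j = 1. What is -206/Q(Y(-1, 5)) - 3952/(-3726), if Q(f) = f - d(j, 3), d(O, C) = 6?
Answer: 385754/1863 ≈ 207.06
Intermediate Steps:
Q(f) = -6 + f (Q(f) = f - 1*6 = f - 6 = -6 + f)
-206/Q(Y(-1, 5)) - 3952/(-3726) = -206/(-6 + 5) - 3952/(-3726) = -206/(-1) - 3952*(-1/3726) = -206*(-1) + 1976/1863 = 206 + 1976/1863 = 385754/1863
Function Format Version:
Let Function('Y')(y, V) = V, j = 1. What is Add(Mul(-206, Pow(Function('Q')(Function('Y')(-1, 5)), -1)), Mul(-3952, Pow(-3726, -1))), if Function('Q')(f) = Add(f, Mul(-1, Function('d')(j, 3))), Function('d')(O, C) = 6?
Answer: Rational(385754, 1863) ≈ 207.06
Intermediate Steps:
Function('Q')(f) = Add(-6, f) (Function('Q')(f) = Add(f, Mul(-1, 6)) = Add(f, -6) = Add(-6, f))
Add(Mul(-206, Pow(Function('Q')(Function('Y')(-1, 5)), -1)), Mul(-3952, Pow(-3726, -1))) = Add(Mul(-206, Pow(Add(-6, 5), -1)), Mul(-3952, Pow(-3726, -1))) = Add(Mul(-206, Pow(-1, -1)), Mul(-3952, Rational(-1, 3726))) = Add(Mul(-206, -1), Rational(1976, 1863)) = Add(206, Rational(1976, 1863)) = Rational(385754, 1863)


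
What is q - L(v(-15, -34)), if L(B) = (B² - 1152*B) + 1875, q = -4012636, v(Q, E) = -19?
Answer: -4036760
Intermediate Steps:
L(B) = 1875 + B² - 1152*B
q - L(v(-15, -34)) = -4012636 - (1875 + (-19)² - 1152*(-19)) = -4012636 - (1875 + 361 + 21888) = -4012636 - 1*24124 = -4012636 - 24124 = -4036760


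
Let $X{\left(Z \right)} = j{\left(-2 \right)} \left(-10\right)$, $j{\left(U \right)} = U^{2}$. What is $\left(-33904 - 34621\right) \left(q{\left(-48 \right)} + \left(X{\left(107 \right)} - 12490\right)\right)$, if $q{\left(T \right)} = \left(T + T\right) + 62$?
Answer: $860948100$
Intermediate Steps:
$X{\left(Z \right)} = -40$ ($X{\left(Z \right)} = \left(-2\right)^{2} \left(-10\right) = 4 \left(-10\right) = -40$)
$q{\left(T \right)} = 62 + 2 T$ ($q{\left(T \right)} = 2 T + 62 = 62 + 2 T$)
$\left(-33904 - 34621\right) \left(q{\left(-48 \right)} + \left(X{\left(107 \right)} - 12490\right)\right) = \left(-33904 - 34621\right) \left(\left(62 + 2 \left(-48\right)\right) - 12530\right) = - 68525 \left(\left(62 - 96\right) - 12530\right) = - 68525 \left(-34 - 12530\right) = \left(-68525\right) \left(-12564\right) = 860948100$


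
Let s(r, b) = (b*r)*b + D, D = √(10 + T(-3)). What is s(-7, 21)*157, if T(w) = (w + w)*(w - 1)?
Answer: -484659 + 157*√34 ≈ -4.8374e+5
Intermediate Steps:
T(w) = 2*w*(-1 + w) (T(w) = (2*w)*(-1 + w) = 2*w*(-1 + w))
D = √34 (D = √(10 + 2*(-3)*(-1 - 3)) = √(10 + 2*(-3)*(-4)) = √(10 + 24) = √34 ≈ 5.8309)
s(r, b) = √34 + r*b² (s(r, b) = (b*r)*b + √34 = r*b² + √34 = √34 + r*b²)
s(-7, 21)*157 = (√34 - 7*21²)*157 = (√34 - 7*441)*157 = (√34 - 3087)*157 = (-3087 + √34)*157 = -484659 + 157*√34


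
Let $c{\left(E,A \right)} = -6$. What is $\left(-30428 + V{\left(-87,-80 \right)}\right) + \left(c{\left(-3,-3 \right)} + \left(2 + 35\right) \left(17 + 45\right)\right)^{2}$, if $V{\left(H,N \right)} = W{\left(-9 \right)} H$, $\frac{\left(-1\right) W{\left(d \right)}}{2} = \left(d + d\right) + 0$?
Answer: $5201384$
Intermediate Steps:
$W{\left(d \right)} = - 4 d$ ($W{\left(d \right)} = - 2 \left(\left(d + d\right) + 0\right) = - 2 \left(2 d + 0\right) = - 2 \cdot 2 d = - 4 d$)
$V{\left(H,N \right)} = 36 H$ ($V{\left(H,N \right)} = \left(-4\right) \left(-9\right) H = 36 H$)
$\left(-30428 + V{\left(-87,-80 \right)}\right) + \left(c{\left(-3,-3 \right)} + \left(2 + 35\right) \left(17 + 45\right)\right)^{2} = \left(-30428 + 36 \left(-87\right)\right) + \left(-6 + \left(2 + 35\right) \left(17 + 45\right)\right)^{2} = \left(-30428 - 3132\right) + \left(-6 + 37 \cdot 62\right)^{2} = -33560 + \left(-6 + 2294\right)^{2} = -33560 + 2288^{2} = -33560 + 5234944 = 5201384$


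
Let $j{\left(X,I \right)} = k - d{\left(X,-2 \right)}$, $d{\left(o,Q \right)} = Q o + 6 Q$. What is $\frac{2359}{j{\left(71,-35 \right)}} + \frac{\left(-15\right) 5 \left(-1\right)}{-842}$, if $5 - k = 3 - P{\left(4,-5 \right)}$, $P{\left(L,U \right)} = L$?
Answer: $\frac{987139}{67360} \approx 14.655$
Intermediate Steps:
$d{\left(o,Q \right)} = 6 Q + Q o$
$k = 6$ ($k = 5 - \left(3 - 4\right) = 5 - -1 = 5 + 1 = 6$)
$j{\left(X,I \right)} = 18 + 2 X$ ($j{\left(X,I \right)} = 6 - - 2 \left(6 + X\right) = 6 - \left(-12 - 2 X\right) = 6 + \left(12 + 2 X\right) = 18 + 2 X$)
$\frac{2359}{j{\left(71,-35 \right)}} + \frac{\left(-15\right) 5 \left(-1\right)}{-842} = \frac{2359}{18 + 2 \cdot 71} + \frac{\left(-15\right) 5 \left(-1\right)}{-842} = \frac{2359}{18 + 142} + \left(-75\right) \left(-1\right) \left(- \frac{1}{842}\right) = \frac{2359}{160} + 75 \left(- \frac{1}{842}\right) = 2359 \cdot \frac{1}{160} - \frac{75}{842} = \frac{2359}{160} - \frac{75}{842} = \frac{987139}{67360}$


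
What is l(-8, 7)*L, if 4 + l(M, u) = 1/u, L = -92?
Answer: 2484/7 ≈ 354.86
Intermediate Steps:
l(M, u) = -4 + 1/u
l(-8, 7)*L = (-4 + 1/7)*(-92) = (-4 + ⅐)*(-92) = -27/7*(-92) = 2484/7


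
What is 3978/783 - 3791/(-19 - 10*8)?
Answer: 124525/2871 ≈ 43.373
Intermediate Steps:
3978/783 - 3791/(-19 - 10*8) = 3978*(1/783) - 3791/(-19 - 80) = 442/87 - 3791/(-99) = 442/87 - 3791*(-1/99) = 442/87 + 3791/99 = 124525/2871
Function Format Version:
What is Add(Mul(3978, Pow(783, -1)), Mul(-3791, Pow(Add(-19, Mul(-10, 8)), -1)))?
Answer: Rational(124525, 2871) ≈ 43.373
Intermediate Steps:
Add(Mul(3978, Pow(783, -1)), Mul(-3791, Pow(Add(-19, Mul(-10, 8)), -1))) = Add(Mul(3978, Rational(1, 783)), Mul(-3791, Pow(Add(-19, -80), -1))) = Add(Rational(442, 87), Mul(-3791, Pow(-99, -1))) = Add(Rational(442, 87), Mul(-3791, Rational(-1, 99))) = Add(Rational(442, 87), Rational(3791, 99)) = Rational(124525, 2871)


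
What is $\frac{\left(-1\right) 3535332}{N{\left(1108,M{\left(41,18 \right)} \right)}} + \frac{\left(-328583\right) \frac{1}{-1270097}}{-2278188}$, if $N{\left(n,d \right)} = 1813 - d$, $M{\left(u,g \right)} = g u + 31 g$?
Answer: $- \frac{929959358599929433}{135995427979092} \approx -6838.2$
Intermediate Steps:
$M{\left(u,g \right)} = 31 g + g u$
$\frac{\left(-1\right) 3535332}{N{\left(1108,M{\left(41,18 \right)} \right)}} + \frac{\left(-328583\right) \frac{1}{-1270097}}{-2278188} = \frac{\left(-1\right) 3535332}{1813 - 18 \left(31 + 41\right)} + \frac{\left(-328583\right) \frac{1}{-1270097}}{-2278188} = - \frac{3535332}{1813 - 18 \cdot 72} + \left(-328583\right) \left(- \frac{1}{1270097}\right) \left(- \frac{1}{2278188}\right) = - \frac{3535332}{1813 - 1296} + \frac{328583}{1270097} \left(- \frac{1}{2278188}\right) = - \frac{3535332}{1813 - 1296} - \frac{328583}{2893519744236} = - \frac{3535332}{517} - \frac{328583}{2893519744236} = - \frac{929959358599929433}{135995427979092}$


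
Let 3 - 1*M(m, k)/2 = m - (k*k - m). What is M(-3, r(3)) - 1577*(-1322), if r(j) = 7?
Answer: 2084910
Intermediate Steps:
M(m, k) = 6 - 4*m + 2*k² (M(m, k) = 6 - 2*(m - (k*k - m)) = 6 - 2*(m - (k² - m)) = 6 - 2*(m + (m - k²)) = 6 - 2*(-k² + 2*m) = 6 + (-4*m + 2*k²) = 6 - 4*m + 2*k²)
M(-3, r(3)) - 1577*(-1322) = (6 - 4*(-3) + 2*7²) - 1577*(-1322) = (6 + 12 + 2*49) + 2084794 = (6 + 12 + 98) + 2084794 = 116 + 2084794 = 2084910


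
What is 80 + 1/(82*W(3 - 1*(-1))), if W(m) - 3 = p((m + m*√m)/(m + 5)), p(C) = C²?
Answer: 282089/3526 ≈ 80.003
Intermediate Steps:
W(m) = 3 + (m + m^(3/2))²/(5 + m)² (W(m) = 3 + ((m + m*√m)/(m + 5))² = 3 + ((m + m^(3/2))/(5 + m))² = 3 + (m + m^(3/2))²/(5 + m)²)
80 + 1/(82*W(3 - 1*(-1))) = 80 + 1/(82*(3 + ((3 - 1*(-1)) + (3 - 1*(-1))^(3/2))²/(5 + (3 - 1*(-1)))²)) = 80 + 1/(82*(3 + ((3 + 1) + (3 + 1)^(3/2))²/(5 + (3 + 1))²)) = 80 + 1/(82*(3 + (4 + 4^(3/2))²/(5 + 4)²)) = 80 + 1/(82*(3 + (4 + 8)²/9²)) = 80 + 1/(82*(3 + (1/81)*12²)) = 80 + 1/(82*(3 + (1/81)*144)) = 80 + 1/(82*(3 + 16/9)) = 80 + 1/(82*(43/9)) = 80 + (1/82)*(9/43) = 80 + 9/3526 = 282089/3526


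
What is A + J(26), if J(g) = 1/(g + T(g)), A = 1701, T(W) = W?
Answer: 88453/52 ≈ 1701.0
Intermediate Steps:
J(g) = 1/(2*g) (J(g) = 1/(g + g) = 1/(2*g))
A + J(26) = 1701 + (1/2)/26 = 1701 + (1/2)*(1/26) = 1701 + 1/52 = 88453/52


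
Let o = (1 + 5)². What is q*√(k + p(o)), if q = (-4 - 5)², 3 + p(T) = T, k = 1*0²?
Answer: 81*√33 ≈ 465.31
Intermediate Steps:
o = 36 (o = 6² = 36)
k = 0 (k = 1*0 = 0)
p(T) = -3 + T
q = 81 (q = (-9)² = 81)
q*√(k + p(o)) = 81*√(0 + (-3 + 36)) = 81*√(0 + 33) = 81*√33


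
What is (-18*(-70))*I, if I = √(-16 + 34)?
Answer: 3780*√2 ≈ 5345.7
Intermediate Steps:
I = 3*√2 (I = √18 = 3*√2 ≈ 4.2426)
(-18*(-70))*I = (-18*(-70))*(3*√2) = 1260*(3*√2) = 3780*√2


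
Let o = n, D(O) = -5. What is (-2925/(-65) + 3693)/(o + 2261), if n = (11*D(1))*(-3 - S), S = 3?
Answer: 3738/2591 ≈ 1.4427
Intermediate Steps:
n = 330 (n = (11*(-5))*(-3 - 1*3) = -55*(-3 - 3) = -55*(-6) = 330)
o = 330
(-2925/(-65) + 3693)/(o + 2261) = (-2925/(-65) + 3693)/(330 + 2261) = (-2925*(-1/65) + 3693)/2591 = (45 + 3693)*(1/2591) = 3738*(1/2591) = 3738/2591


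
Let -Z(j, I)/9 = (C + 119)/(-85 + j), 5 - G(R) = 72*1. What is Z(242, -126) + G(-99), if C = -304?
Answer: -8854/157 ≈ -56.395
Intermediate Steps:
G(R) = -67 (G(R) = 5 - 72 = -67)
Z(j, I) = 1665/(-85 + j) (Z(j, I) = -9*(-304 + 119)/(-85 + j) = -(-1665)/(-85 + j) = 1665/(-85 + j))
Z(242, -126) + G(-99) = 1665/(-85 + 242) - 67 = 1665/157 - 67 = -8854/157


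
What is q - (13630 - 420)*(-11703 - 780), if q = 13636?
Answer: 164914066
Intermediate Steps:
q - (13630 - 420)*(-11703 - 780) = 13636 - (13630 - 420)*(-11703 - 780) = 13636 - 13210*(-12483) = 13636 - 1*(-164900430) = 13636 + 164900430 = 164914066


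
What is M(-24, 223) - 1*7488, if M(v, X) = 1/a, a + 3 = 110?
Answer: -801215/107 ≈ -7488.0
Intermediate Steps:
a = 107 (a = -3 + 110 = 107)
M(v, X) = 1/107
M(-24, 223) - 1*7488 = 1/107 - 1*7488 = 1/107 - 7488 = -801215/107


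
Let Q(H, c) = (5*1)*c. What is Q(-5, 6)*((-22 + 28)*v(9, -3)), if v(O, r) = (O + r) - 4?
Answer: 360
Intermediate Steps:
Q(H, c) = 5*c
v(O, r) = -4 + O + r
Q(-5, 6)*((-22 + 28)*v(9, -3)) = (5*6)*((-22 + 28)*(-4 + 9 - 3)) = 30*(6*2) = 30*12 = 360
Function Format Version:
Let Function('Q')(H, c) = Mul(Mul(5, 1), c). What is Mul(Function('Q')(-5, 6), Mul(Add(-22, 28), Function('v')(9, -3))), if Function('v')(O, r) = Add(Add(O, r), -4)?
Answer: 360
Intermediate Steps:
Function('Q')(H, c) = Mul(5, c)
Function('v')(O, r) = Add(-4, O, r)
Mul(Function('Q')(-5, 6), Mul(Add(-22, 28), Function('v')(9, -3))) = Mul(Mul(5, 6), Mul(Add(-22, 28), Add(-4, 9, -3))) = Mul(30, Mul(6, 2)) = Mul(30, 12) = 360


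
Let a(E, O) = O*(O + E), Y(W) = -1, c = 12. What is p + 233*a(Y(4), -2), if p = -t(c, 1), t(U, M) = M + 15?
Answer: 1382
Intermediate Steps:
t(U, M) = 15 + M
a(E, O) = O*(E + O)
p = -16 (p = -(15 + 1) = -1*16 = -16)
p + 233*a(Y(4), -2) = -16 + 233*(-2*(-1 - 2)) = -16 + 233*(-2*(-3)) = -16 + 233*6 = -16 + 1398 = 1382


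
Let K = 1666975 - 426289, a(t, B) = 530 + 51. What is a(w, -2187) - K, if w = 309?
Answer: -1240105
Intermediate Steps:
a(t, B) = 581
K = 1240686
a(w, -2187) - K = 581 - 1*1240686 = 581 - 1240686 = -1240105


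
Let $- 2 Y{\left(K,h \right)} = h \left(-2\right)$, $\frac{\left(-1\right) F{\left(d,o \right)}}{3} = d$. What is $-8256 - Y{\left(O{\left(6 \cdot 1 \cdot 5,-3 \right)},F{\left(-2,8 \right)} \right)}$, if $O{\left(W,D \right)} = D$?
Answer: $-8262$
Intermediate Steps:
$F{\left(d,o \right)} = - 3 d$
$Y{\left(K,h \right)} = h$ ($Y{\left(K,h \right)} = - \frac{h \left(-2\right)}{2} = - \frac{\left(-2\right) h}{2} = h$)
$-8256 - Y{\left(O{\left(6 \cdot 1 \cdot 5,-3 \right)},F{\left(-2,8 \right)} \right)} = -8256 - \left(-3\right) \left(-2\right) = -8256 - 6 = -8262$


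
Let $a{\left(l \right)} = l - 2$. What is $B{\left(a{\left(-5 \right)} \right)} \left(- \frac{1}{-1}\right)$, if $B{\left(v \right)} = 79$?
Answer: $79$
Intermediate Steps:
$a{\left(l \right)} = -2 + l$ ($a{\left(l \right)} = l - 2 = -2 + l$)
$B{\left(a{\left(-5 \right)} \right)} \left(- \frac{1}{-1}\right) = 79 \left(- \frac{1}{-1}\right) = 79 \left(\left(-1\right) \left(-1\right)\right) = 79 \cdot 1 = 79$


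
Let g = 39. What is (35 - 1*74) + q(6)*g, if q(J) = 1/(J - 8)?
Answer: -117/2 ≈ -58.500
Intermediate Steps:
q(J) = 1/(-8 + J)
(35 - 1*74) + q(6)*g = (35 - 1*74) + 39/(-8 + 6) = (35 - 74) + 39/(-2) = -39 - 1/2*39 = -39 - 39/2 = -117/2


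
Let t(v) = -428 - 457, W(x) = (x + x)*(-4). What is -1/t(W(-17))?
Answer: 1/885 ≈ 0.0011299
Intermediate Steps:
W(x) = -8*x (W(x) = (2*x)*(-4) = -8*x)
t(v) = -885
-1/t(W(-17)) = -1/(-885) = -1*(-1/885) = 1/885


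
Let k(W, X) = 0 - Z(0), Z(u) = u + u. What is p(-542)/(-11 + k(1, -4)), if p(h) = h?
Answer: 542/11 ≈ 49.273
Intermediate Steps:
Z(u) = 2*u
k(W, X) = 0 (k(W, X) = 0 - 2*0 = 0 - 1*0 = 0 + 0 = 0)
p(-542)/(-11 + k(1, -4)) = -542/(-11 + 0) = -542/(-11) = -1/11*(-542) = 542/11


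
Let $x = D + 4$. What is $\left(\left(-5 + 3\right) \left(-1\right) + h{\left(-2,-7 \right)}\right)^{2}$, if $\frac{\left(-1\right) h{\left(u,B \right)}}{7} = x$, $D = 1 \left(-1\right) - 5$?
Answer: $256$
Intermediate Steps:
$D = -6$ ($D = -1 - 5 = -6$)
$x = -2$ ($x = -6 + 4 = -2$)
$h{\left(u,B \right)} = 14$ ($h{\left(u,B \right)} = \left(-7\right) \left(-2\right) = 14$)
$\left(\left(-5 + 3\right) \left(-1\right) + h{\left(-2,-7 \right)}\right)^{2} = \left(\left(-5 + 3\right) \left(-1\right) + 14\right)^{2} = \left(\left(-2\right) \left(-1\right) + 14\right)^{2} = \left(2 + 14\right)^{2} = 16^{2} = 256$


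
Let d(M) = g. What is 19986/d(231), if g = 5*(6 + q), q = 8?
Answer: 9993/35 ≈ 285.51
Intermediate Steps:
g = 70 (g = 5*(6 + 8) = 5*14 = 70)
d(M) = 70
19986/d(231) = 19986/70 = 19986*(1/70) = 9993/35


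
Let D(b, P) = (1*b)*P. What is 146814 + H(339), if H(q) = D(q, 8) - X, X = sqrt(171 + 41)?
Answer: 149526 - 2*sqrt(53) ≈ 1.4951e+5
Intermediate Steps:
D(b, P) = P*b (D(b, P) = b*P = P*b)
X = 2*sqrt(53) (X = sqrt(212) = 2*sqrt(53) ≈ 14.560)
H(q) = -2*sqrt(53) + 8*q (H(q) = 8*q - 2*sqrt(53) = -2*sqrt(53) + 8*q)
146814 + H(339) = 146814 + (-2*sqrt(53) + 8*339) = 146814 + (-2*sqrt(53) + 2712) = 146814 + (2712 - 2*sqrt(53)) = 149526 - 2*sqrt(53)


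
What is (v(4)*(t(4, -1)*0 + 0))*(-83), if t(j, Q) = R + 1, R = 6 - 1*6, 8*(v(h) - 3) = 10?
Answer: 0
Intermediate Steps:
v(h) = 17/4 (v(h) = 3 + (1/8)*10 = 3 + 5/4 = 17/4)
R = 0 (R = 6 - 6 = 0)
t(j, Q) = 1 (t(j, Q) = 0 + 1 = 1)
(v(4)*(t(4, -1)*0 + 0))*(-83) = (17*(1*0 + 0)/4)*(-83) = (17*(0 + 0)/4)*(-83) = ((17/4)*0)*(-83) = 0*(-83) = 0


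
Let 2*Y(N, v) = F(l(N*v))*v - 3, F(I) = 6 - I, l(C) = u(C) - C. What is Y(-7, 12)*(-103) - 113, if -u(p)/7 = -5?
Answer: 139751/2 ≈ 69876.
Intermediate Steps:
u(p) = 35 (u(p) = -7*(-5) = 35)
l(C) = 35 - C
Y(N, v) = -3/2 + v*(-29 + N*v)/2 (Y(N, v) = ((6 - (35 - N*v))*v - 3)/2 = ((6 + (-35 + N*v))*v - 3)/2 = ((-29 + N*v)*v - 3)/2 = (v*(-29 + N*v) - 3)/2 = (-3 + v*(-29 + N*v))/2 = -3/2 + v*(-29 + N*v)/2)
Y(-7, 12)*(-103) - 113 = (-3/2 + (½)*12*(-29 - 7*12))*(-103) - 113 = (-3/2 + (½)*12*(-29 - 84))*(-103) - 113 = (-3/2 + (½)*12*(-113))*(-103) - 113 = (-3/2 - 678)*(-103) - 113 = -1359/2*(-103) - 113 = 139977/2 - 113 = 139751/2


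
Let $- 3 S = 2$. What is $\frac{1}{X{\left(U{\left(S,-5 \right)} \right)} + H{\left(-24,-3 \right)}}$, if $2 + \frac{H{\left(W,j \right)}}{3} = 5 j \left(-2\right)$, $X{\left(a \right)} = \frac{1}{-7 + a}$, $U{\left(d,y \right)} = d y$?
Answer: $\frac{11}{921} \approx 0.011944$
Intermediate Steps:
$S = - \frac{2}{3}$ ($S = \left(- \frac{1}{3}\right) 2 = - \frac{2}{3} \approx -0.66667$)
$H{\left(W,j \right)} = -6 - 30 j$ ($H{\left(W,j \right)} = -6 + 3 \cdot 5 j \left(-2\right) = -6 + 3 \left(- 10 j\right) = -6 - 30 j$)
$\frac{1}{X{\left(U{\left(S,-5 \right)} \right)} + H{\left(-24,-3 \right)}} = \frac{1}{\frac{1}{-7 - - \frac{10}{3}} - -84} = \frac{1}{\frac{1}{-7 + \frac{10}{3}} + \left(-6 + 90\right)} = \frac{1}{\frac{1}{- \frac{11}{3}} + 84} = \frac{1}{- \frac{3}{11} + 84} = \frac{1}{\frac{921}{11}} = \frac{11}{921}$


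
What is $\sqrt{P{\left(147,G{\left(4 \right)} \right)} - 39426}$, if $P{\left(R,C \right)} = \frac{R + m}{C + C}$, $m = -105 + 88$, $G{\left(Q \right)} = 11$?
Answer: $\frac{i \sqrt{4769831}}{11} \approx 198.54 i$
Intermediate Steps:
$m = -17$
$P{\left(R,C \right)} = \frac{-17 + R}{2 C}$ ($P{\left(R,C \right)} = \frac{R - 17}{C + C} = \frac{-17 + R}{2 C}$)
$\sqrt{P{\left(147,G{\left(4 \right)} \right)} - 39426} = \sqrt{\frac{-17 + 147}{2 \cdot 11} - 39426} = \sqrt{\frac{1}{2} \cdot \frac{1}{11} \cdot 130 - 39426} = \sqrt{\frac{65}{11} - 39426} = \sqrt{- \frac{433621}{11}} = \frac{i \sqrt{4769831}}{11}$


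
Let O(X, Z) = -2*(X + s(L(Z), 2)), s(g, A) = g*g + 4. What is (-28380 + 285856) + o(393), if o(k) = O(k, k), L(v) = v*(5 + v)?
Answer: -48930422110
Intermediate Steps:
s(g, A) = 4 + g**2 (s(g, A) = g**2 + 4 = 4 + g**2)
O(X, Z) = -8 - 2*X - 2*Z**2*(5 + Z)**2 (O(X, Z) = -2*(X + (4 + (Z*(5 + Z))**2)) = -2*(X + (4 + Z**2*(5 + Z)**2)) = -2*(4 + X + Z**2*(5 + Z)**2) = -8 - 2*X - 2*Z**2*(5 + Z)**2)
o(k) = -8 - 2*k - 2*k**2*(5 + k)**2
(-28380 + 285856) + o(393) = (-28380 + 285856) + (-8 - 2*393 - 2*393**2*(5 + 393)**2) = 257476 + (-8 - 786 - 2*154449*398**2) = 257476 + (-8 - 786 - 2*154449*158404) = 257476 + (-8 - 786 - 48930678792) = 257476 - 48930679586 = -48930422110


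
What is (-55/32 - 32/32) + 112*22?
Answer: 78761/32 ≈ 2461.3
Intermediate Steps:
(-55/32 - 32/32) + 112*22 = (-55*1/32 - 32*1/32) + 2464 = (-55/32 - 1) + 2464 = -87/32 + 2464 = 78761/32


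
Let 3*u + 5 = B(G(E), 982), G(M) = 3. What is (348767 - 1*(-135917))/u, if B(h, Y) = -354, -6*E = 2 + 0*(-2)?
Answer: -1454052/359 ≈ -4050.3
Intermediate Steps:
E = -⅓ (E = -(2 + 0*(-2))/6 = -(2 + 0)/6 = -⅙*2 = -⅓ ≈ -0.33333)
u = -359/3 (u = -5/3 + (⅓)*(-354) = -5/3 - 118 = -359/3 ≈ -119.67)
(348767 - 1*(-135917))/u = (348767 - 1*(-135917))/(-359/3) = (348767 + 135917)*(-3/359) = 484684*(-3/359) = -1454052/359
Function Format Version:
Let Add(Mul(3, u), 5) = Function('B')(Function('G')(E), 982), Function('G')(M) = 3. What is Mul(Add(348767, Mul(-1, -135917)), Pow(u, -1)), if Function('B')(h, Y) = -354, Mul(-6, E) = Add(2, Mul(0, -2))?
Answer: Rational(-1454052, 359) ≈ -4050.3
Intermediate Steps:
E = Rational(-1, 3) (E = Mul(Rational(-1, 6), Add(2, Mul(0, -2))) = Mul(Rational(-1, 6), Add(2, 0)) = Mul(Rational(-1, 6), 2) = Rational(-1, 3) ≈ -0.33333)
u = Rational(-359, 3) (u = Add(Rational(-5, 3), Mul(Rational(1, 3), -354)) = Add(Rational(-5, 3), -118) = Rational(-359, 3) ≈ -119.67)
Mul(Add(348767, Mul(-1, -135917)), Pow(u, -1)) = Mul(Add(348767, Mul(-1, -135917)), Pow(Rational(-359, 3), -1)) = Mul(Add(348767, 135917), Rational(-3, 359)) = Mul(484684, Rational(-3, 359)) = Rational(-1454052, 359)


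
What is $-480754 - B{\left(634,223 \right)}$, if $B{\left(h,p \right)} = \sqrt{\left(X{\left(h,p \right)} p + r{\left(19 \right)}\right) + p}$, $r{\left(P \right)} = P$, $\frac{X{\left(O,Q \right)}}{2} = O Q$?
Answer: $-480754 - \sqrt{63056614} \approx -4.887 \cdot 10^{5}$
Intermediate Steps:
$X{\left(O,Q \right)} = 2 O Q$
$B{\left(h,p \right)} = \sqrt{19 + p + 2 h p^{2}}$ ($B{\left(h,p \right)} = \sqrt{\left(2 h p p + 19\right) + p} = \sqrt{\left(2 h p^{2} + 19\right) + p} = \sqrt{\left(19 + 2 h p^{2}\right) + p} = \sqrt{19 + p + 2 h p^{2}}$)
$-480754 - B{\left(634,223 \right)} = -480754 - \sqrt{19 + 223 + 2 \cdot 634 \cdot 223^{2}} = -480754 - \sqrt{19 + 223 + 2 \cdot 634 \cdot 49729} = -480754 - \sqrt{19 + 223 + 63056372} = -480754 - \sqrt{63056614}$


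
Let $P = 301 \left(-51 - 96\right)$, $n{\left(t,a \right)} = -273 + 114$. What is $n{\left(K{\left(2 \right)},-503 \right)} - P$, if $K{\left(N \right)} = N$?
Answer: $44088$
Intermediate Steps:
$n{\left(t,a \right)} = -159$
$P = -44247$ ($P = 301 \left(-147\right) = -44247$)
$n{\left(K{\left(2 \right)},-503 \right)} - P = -159 - -44247 = -159 + 44247 = 44088$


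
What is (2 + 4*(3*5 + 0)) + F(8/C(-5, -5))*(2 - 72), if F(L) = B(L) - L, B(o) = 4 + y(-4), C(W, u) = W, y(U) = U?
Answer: -50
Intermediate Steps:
B(o) = 0 (B(o) = 4 - 4 = 0)
F(L) = -L (F(L) = 0 - L = -L)
(2 + 4*(3*5 + 0)) + F(8/C(-5, -5))*(2 - 72) = (2 + 4*(3*5 + 0)) + (-8/(-5))*(2 - 72) = (2 + 4*(15 + 0)) - 8*(-1)/5*(-70) = (2 + 4*15) - 1*(-8/5)*(-70) = (2 + 60) + (8/5)*(-70) = 62 - 112 = -50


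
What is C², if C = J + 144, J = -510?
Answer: 133956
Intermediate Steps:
C = -366 (C = -510 + 144 = -366)
C² = (-366)² = 133956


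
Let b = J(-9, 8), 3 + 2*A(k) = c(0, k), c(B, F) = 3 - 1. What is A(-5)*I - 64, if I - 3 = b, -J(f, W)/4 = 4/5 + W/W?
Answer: -619/10 ≈ -61.900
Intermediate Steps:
J(f, W) = -36/5 (J(f, W) = -4*(4/5 + W/W) = -4*(4*(⅕) + 1) = -4*(⅘ + 1) = -4*9/5 = -36/5)
c(B, F) = 2
A(k) = -½ (A(k) = -3/2 + (½)*2 = -3/2 + 1 = -½)
b = -36/5 ≈ -7.2000
I = -21/5 (I = 3 - 36/5 = -21/5 ≈ -4.2000)
A(-5)*I - 64 = -½*(-21/5) - 64 = 21/10 - 64 = -619/10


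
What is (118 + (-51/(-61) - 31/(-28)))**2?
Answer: 41968848769/2917264 ≈ 14386.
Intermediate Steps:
(118 + (-51/(-61) - 31/(-28)))**2 = (118 + (-51*(-1/61) - 31*(-1/28)))**2 = (118 + (51/61 + 31/28))**2 = (118 + 3319/1708)**2 = (204863/1708)**2 = 41968848769/2917264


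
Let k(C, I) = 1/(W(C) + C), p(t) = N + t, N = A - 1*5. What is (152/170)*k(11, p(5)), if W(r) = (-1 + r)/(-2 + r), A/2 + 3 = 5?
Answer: 684/9265 ≈ 0.073826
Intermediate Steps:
A = 4 (A = -6 + 2*5 = -6 + 10 = 4)
N = -1 (N = 4 - 1*5 = 4 - 5 = -1)
W(r) = (-1 + r)/(-2 + r)
p(t) = -1 + t
k(C, I) = 1/(C + (-1 + C)/(-2 + C)) (k(C, I) = 1/((-1 + C)/(-2 + C) + C) = 1/(C + (-1 + C)/(-2 + C)))
(152/170)*k(11, p(5)) = (152/170)*((-2 + 11)/(-1 + 11² - 1*11)) = (152*(1/170))*(9/(-1 + 121 - 11)) = 76*(9/109)/85 = 76*((1/109)*9)/85 = (76/85)*(9/109) = 684/9265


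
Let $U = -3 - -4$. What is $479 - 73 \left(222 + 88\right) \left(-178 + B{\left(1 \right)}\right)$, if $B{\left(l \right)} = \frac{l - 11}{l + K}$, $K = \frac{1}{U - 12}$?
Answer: $4277549$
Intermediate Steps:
$U = 1$ ($U = -3 + 4 = 1$)
$K = - \frac{1}{11}$ ($K = \frac{1}{1 - 12} = \frac{1}{-11} = - \frac{1}{11} \approx -0.090909$)
$B{\left(l \right)} = \frac{-11 + l}{- \frac{1}{11} + l}$ ($B{\left(l \right)} = \frac{l - 11}{l - \frac{1}{11}} = \frac{-11 + l}{- \frac{1}{11} + l}$)
$479 - 73 \left(222 + 88\right) \left(-178 + B{\left(1 \right)}\right) = 479 - 73 \left(222 + 88\right) \left(-178 + \frac{11 \left(-11 + 1\right)}{-1 + 11 \cdot 1}\right) = 479 - 73 \cdot 310 \left(-178 + 11 \frac{1}{-1 + 11} \left(-10\right)\right) = 479 - 73 \cdot 310 \left(-178 + 11 \cdot \frac{1}{10} \left(-10\right)\right) = 479 - 73 \cdot 310 \left(-178 - 11\right) = 479 - 73 \cdot 310 \left(-189\right) = 479 - -4277070 = 479 + 4277070 = 4277549$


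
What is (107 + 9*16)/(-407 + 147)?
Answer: -251/260 ≈ -0.96538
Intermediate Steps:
(107 + 9*16)/(-407 + 147) = (107 + 144)/(-260) = 251*(-1/260) = -251/260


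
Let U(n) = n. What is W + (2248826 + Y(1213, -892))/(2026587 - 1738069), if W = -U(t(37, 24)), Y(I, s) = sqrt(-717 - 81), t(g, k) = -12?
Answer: 2855521/144259 + I*sqrt(798)/288518 ≈ 19.794 + 9.791e-5*I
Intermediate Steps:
Y(I, s) = I*sqrt(798) (Y(I, s) = sqrt(-798) = I*sqrt(798))
W = 12 (W = -1*(-12) = 12)
W + (2248826 + Y(1213, -892))/(2026587 - 1738069) = 12 + (2248826 + I*sqrt(798))/(2026587 - 1738069) = 12 + (2248826 + I*sqrt(798))/288518 = 12 + (2248826 + I*sqrt(798))*(1/288518) = 12 + (1124413/144259 + I*sqrt(798)/288518) = 2855521/144259 + I*sqrt(798)/288518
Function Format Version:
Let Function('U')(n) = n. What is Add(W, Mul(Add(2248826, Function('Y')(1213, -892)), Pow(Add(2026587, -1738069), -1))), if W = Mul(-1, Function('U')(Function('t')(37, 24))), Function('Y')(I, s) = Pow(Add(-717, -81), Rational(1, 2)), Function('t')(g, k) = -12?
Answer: Add(Rational(2855521, 144259), Mul(Rational(1, 288518), I, Pow(798, Rational(1, 2)))) ≈ Add(19.794, Mul(9.7910e-5, I))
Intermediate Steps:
Function('Y')(I, s) = Mul(I, Pow(798, Rational(1, 2))) (Function('Y')(I, s) = Pow(-798, Rational(1, 2)) = Mul(I, Pow(798, Rational(1, 2))))
W = 12 (W = Mul(-1, -12) = 12)
Add(W, Mul(Add(2248826, Function('Y')(1213, -892)), Pow(Add(2026587, -1738069), -1))) = Add(12, Mul(Add(2248826, Mul(I, Pow(798, Rational(1, 2)))), Pow(Add(2026587, -1738069), -1))) = Add(12, Mul(Add(2248826, Mul(I, Pow(798, Rational(1, 2)))), Pow(288518, -1))) = Add(12, Mul(Add(2248826, Mul(I, Pow(798, Rational(1, 2)))), Rational(1, 288518))) = Add(12, Add(Rational(1124413, 144259), Mul(Rational(1, 288518), I, Pow(798, Rational(1, 2))))) = Add(Rational(2855521, 144259), Mul(Rational(1, 288518), I, Pow(798, Rational(1, 2))))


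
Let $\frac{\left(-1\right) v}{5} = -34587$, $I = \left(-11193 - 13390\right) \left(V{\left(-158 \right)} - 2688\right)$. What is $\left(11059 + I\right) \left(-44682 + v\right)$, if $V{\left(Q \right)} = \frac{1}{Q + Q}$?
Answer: $\frac{2678501842219023}{316} \approx 8.4763 \cdot 10^{12}$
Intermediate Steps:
$V{\left(Q \right)} = \frac{1}{2 Q}$
$I = \frac{20881021447}{316}$ ($I = \left(-11193 - 13390\right) \left(\frac{1}{2 \left(-158\right)} - 2688\right) = - 24583 \left(\frac{1}{2} \left(- \frac{1}{158}\right) - 2688\right) = - 24583 \left(- \frac{1}{316} - 2688\right) = \left(-24583\right) \left(- \frac{849409}{316}\right) = \frac{20881021447}{316} \approx 6.6079 \cdot 10^{7}$)
$v = 172935$ ($v = \left(-5\right) \left(-34587\right) = 172935$)
$\left(11059 + I\right) \left(-44682 + v\right) = \left(11059 + \frac{20881021447}{316}\right) \left(-44682 + 172935\right) = \frac{20884516091}{316} \cdot 128253 = \frac{2678501842219023}{316}$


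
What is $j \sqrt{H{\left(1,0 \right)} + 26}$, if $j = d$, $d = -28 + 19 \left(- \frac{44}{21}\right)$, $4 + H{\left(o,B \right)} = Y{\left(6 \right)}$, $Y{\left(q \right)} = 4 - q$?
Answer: $- \frac{2848 \sqrt{5}}{21} \approx -303.25$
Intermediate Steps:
$H{\left(o,B \right)} = -6$ ($H{\left(o,B \right)} = -4 + \left(4 - 6\right) = -4 - 2 = -6$)
$d = - \frac{1424}{21}$ ($d = -28 + 19 \left(\left(-44\right) \frac{1}{21}\right) = -28 + 19 \left(- \frac{44}{21}\right) = -28 - \frac{836}{21} = - \frac{1424}{21} \approx -67.81$)
$j = - \frac{1424}{21} \approx -67.81$
$j \sqrt{H{\left(1,0 \right)} + 26} = - \frac{1424 \sqrt{-6 + 26}}{21} = - \frac{1424 \sqrt{20}}{21} = - \frac{1424 \cdot 2 \sqrt{5}}{21} = - \frac{2848 \sqrt{5}}{21}$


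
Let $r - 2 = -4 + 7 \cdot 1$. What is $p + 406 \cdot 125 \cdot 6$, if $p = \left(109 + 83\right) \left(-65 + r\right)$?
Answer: $292980$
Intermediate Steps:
$r = 5$ ($r = 2 + \left(-4 + 7 \cdot 1\right) = 2 + \left(-4 + 7\right) = 2 + 3 = 5$)
$p = -11520$ ($p = \left(109 + 83\right) \left(-65 + 5\right) = 192 \left(-60\right) = -11520$)
$p + 406 \cdot 125 \cdot 6 = -11520 + 406 \cdot 125 \cdot 6 = -11520 + 406 \cdot 750 = -11520 + 304500 = 292980$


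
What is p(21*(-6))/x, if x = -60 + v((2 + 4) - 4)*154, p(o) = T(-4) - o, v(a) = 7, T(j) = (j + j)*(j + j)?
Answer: 95/509 ≈ 0.18664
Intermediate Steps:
T(j) = 4*j**2 (T(j) = (2*j)*(2*j) = 4*j**2)
p(o) = 64 - o (p(o) = 4*(-4)**2 - o = 4*16 - o = 64 - o)
x = 1018 (x = -60 + 7*154 = -60 + 1078 = 1018)
p(21*(-6))/x = (64 - 21*(-6))/1018 = (64 - 1*(-126))*(1/1018) = (64 + 126)*(1/1018) = 190*(1/1018) = 95/509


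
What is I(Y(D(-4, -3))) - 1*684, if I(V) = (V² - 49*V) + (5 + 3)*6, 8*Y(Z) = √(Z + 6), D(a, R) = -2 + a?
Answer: -636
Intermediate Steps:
Y(Z) = √(6 + Z)/8 (Y(Z) = √(Z + 6)/8 = √(6 + Z)/8)
I(V) = 48 + V² - 49*V (I(V) = (V² - 49*V) + 8*6 = (V² - 49*V) + 48 = 48 + V² - 49*V)
I(Y(D(-4, -3))) - 1*684 = (48 + (√(6 + (-2 - 4))/8)² - 49*√(6 + (-2 - 4))/8) - 1*684 = (48 + (√(6 - 6)/8)² - 49*√(6 - 6)/8) - 684 = (48 + (√0/8)² - 49*√0/8) - 684 = (48 + ((⅛)*0)² - 49*0/8) - 684 = (48 + 0² - 49*0) - 684 = (48 + 0 + 0) - 684 = 48 - 684 = -636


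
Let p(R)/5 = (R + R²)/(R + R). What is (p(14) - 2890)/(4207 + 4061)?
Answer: -5705/16536 ≈ -0.34501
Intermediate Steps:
p(R) = 5*(R + R²)/(2*R) (p(R) = 5*((R + R²)/(R + R)) = 5*((R + R²)/((2*R))) = 5*((R + R²)*(1/(2*R))) = 5*((R + R²)/(2*R)) = 5*(R + R²)/(2*R))
(p(14) - 2890)/(4207 + 4061) = ((5/2 + (5/2)*14) - 2890)/(4207 + 4061) = ((5/2 + 35) - 2890)/8268 = (75/2 - 2890)*(1/8268) = -5705/2*1/8268 = -5705/16536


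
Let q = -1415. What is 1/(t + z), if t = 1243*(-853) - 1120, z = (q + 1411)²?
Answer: -1/1061383 ≈ -9.4217e-7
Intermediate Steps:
z = 16 (z = (-1415 + 1411)² = (-4)² = 16)
t = -1061399 (t = -1060279 - 1120 = -1061399)
1/(t + z) = 1/(-1061399 + 16) = 1/(-1061383) = -1/1061383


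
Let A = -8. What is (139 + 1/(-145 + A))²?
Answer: 452242756/23409 ≈ 19319.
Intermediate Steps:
(139 + 1/(-145 + A))² = (139 + 1/(-145 - 8))² = (139 + 1/(-153))² = (139 - 1/153)² = (21266/153)² = 452242756/23409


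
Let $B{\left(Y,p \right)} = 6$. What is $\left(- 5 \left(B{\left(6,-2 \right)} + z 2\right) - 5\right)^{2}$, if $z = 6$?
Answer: $9025$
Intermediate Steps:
$\left(- 5 \left(B{\left(6,-2 \right)} + z 2\right) - 5\right)^{2} = \left(- 5 \left(6 + 6 \cdot 2\right) - 5\right)^{2} = \left(- 5 \left(6 + 12\right) - 5\right)^{2} = \left(\left(-5\right) 18 - 5\right)^{2} = \left(-90 - 5\right)^{2} = \left(-95\right)^{2} = 9025$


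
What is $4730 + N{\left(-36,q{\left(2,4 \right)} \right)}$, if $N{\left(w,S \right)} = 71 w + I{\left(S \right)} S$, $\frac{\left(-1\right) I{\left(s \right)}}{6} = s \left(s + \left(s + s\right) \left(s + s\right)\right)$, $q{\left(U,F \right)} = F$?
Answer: $-4354$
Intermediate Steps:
$I{\left(s \right)} = - 6 s \left(s + 4 s^{2}\right)$ ($I{\left(s \right)} = - 6 s \left(s + \left(s + s\right) \left(s + s\right)\right) = - 6 s \left(s + 2 s 2 s\right) = - 6 s \left(s + 4 s^{2}\right)$)
$N{\left(w,S \right)} = 71 w + S^{3} \left(-6 - 24 S\right)$ ($N{\left(w,S \right)} = 71 w + S^{2} \left(-6 - 24 S\right) S = 71 w + S^{3} \left(-6 - 24 S\right)$)
$4730 + N{\left(-36,q{\left(2,4 \right)} \right)} = 4730 - \left(2556 + 384 + 6144\right) = 4730 - 9084 = -4354$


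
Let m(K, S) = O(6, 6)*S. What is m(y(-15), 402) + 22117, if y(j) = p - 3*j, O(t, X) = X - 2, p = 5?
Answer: 23725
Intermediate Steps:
O(t, X) = -2 + X
y(j) = 5 - 3*j
m(K, S) = 4*S (m(K, S) = (-2 + 6)*S = 4*S)
m(y(-15), 402) + 22117 = 4*402 + 22117 = 1608 + 22117 = 23725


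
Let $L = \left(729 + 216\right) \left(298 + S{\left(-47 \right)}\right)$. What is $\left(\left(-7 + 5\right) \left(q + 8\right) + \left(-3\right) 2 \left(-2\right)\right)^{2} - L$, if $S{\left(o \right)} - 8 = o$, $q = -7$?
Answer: $-244655$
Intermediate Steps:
$S{\left(o \right)} = 8 + o$
$L = 244755$ ($L = \left(729 + 216\right) \left(298 + \left(8 - 47\right)\right) = 945 \left(298 - 39\right) = 945 \cdot 259 = 244755$)
$\left(\left(-7 + 5\right) \left(q + 8\right) + \left(-3\right) 2 \left(-2\right)\right)^{2} - L = \left(\left(-7 + 5\right) \left(-7 + 8\right) + \left(-3\right) 2 \left(-2\right)\right)^{2} - 244755 = \left(\left(-2\right) 1 - -12\right)^{2} - 244755 = \left(-2 + 12\right)^{2} - 244755 = 10^{2} - 244755 = 100 - 244755 = -244655$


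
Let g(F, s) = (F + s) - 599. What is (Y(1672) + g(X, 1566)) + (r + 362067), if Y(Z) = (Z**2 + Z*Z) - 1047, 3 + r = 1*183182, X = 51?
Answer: 6136385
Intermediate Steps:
g(F, s) = -599 + F + s
r = 183179 (r = -3 + 1*183182 = -3 + 183182 = 183179)
Y(Z) = -1047 + 2*Z**2 (Y(Z) = (Z**2 + Z**2) - 1047 = 2*Z**2 - 1047 = -1047 + 2*Z**2)
(Y(1672) + g(X, 1566)) + (r + 362067) = ((-1047 + 2*1672**2) + (-599 + 51 + 1566)) + (183179 + 362067) = ((-1047 + 2*2795584) + 1018) + 545246 = ((-1047 + 5591168) + 1018) + 545246 = (5590121 + 1018) + 545246 = 5591139 + 545246 = 6136385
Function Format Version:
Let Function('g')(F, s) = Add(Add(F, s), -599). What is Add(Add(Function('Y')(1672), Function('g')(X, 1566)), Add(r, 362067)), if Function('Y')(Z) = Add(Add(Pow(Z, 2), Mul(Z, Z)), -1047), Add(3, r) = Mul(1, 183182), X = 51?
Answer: 6136385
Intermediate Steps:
Function('g')(F, s) = Add(-599, F, s)
r = 183179 (r = Add(-3, Mul(1, 183182)) = Add(-3, 183182) = 183179)
Function('Y')(Z) = Add(-1047, Mul(2, Pow(Z, 2))) (Function('Y')(Z) = Add(Add(Pow(Z, 2), Pow(Z, 2)), -1047) = Add(Mul(2, Pow(Z, 2)), -1047) = Add(-1047, Mul(2, Pow(Z, 2))))
Add(Add(Function('Y')(1672), Function('g')(X, 1566)), Add(r, 362067)) = Add(Add(Add(-1047, Mul(2, Pow(1672, 2))), Add(-599, 51, 1566)), Add(183179, 362067)) = Add(Add(Add(-1047, Mul(2, 2795584)), 1018), 545246) = Add(Add(Add(-1047, 5591168), 1018), 545246) = Add(Add(5590121, 1018), 545246) = Add(5591139, 545246) = 6136385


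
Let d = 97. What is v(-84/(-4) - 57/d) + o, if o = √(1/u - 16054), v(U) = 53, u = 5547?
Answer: 53 + I*√267154611/129 ≈ 53.0 + 126.7*I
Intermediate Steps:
o = I*√267154611/129 (o = √(1/5547 - 16054) = √(-89051537/5547) = I*√267154611/129 ≈ 126.7*I)
v(-84/(-4) - 57/d) + o = 53 + I*√267154611/129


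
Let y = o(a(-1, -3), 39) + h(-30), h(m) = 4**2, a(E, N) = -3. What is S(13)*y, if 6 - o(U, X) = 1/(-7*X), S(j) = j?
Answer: 6007/21 ≈ 286.05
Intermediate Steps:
o(U, X) = 6 + 1/(7*X) (o(U, X) = 6 - 1/((-7*X)) = 6 - (-1)/(7*X) = 6 + 1/(7*X))
h(m) = 16
y = 6007/273 (y = (6 + (1/7)/39) + 16 = (6 + (1/7)*(1/39)) + 16 = (6 + 1/273) + 16 = 1639/273 + 16 = 6007/273 ≈ 22.004)
S(13)*y = 13*(6007/273) = 6007/21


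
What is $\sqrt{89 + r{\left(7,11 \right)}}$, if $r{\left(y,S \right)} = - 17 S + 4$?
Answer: $i \sqrt{94} \approx 9.6954 i$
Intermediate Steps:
$r{\left(y,S \right)} = 4 - 17 S$
$\sqrt{89 + r{\left(7,11 \right)}} = \sqrt{89 + \left(4 - 187\right)} = \sqrt{89 - 183} = \sqrt{-94} = i \sqrt{94}$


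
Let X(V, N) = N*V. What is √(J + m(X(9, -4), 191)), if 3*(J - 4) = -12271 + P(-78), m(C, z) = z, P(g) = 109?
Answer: I*√3859 ≈ 62.121*I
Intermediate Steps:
J = -4050 (J = 4 + (-12271 + 109)/3 = 4 + (⅓)*(-12162) = 4 - 4054 = -4050)
√(J + m(X(9, -4), 191)) = √(-4050 + 191) = √(-3859) = I*√3859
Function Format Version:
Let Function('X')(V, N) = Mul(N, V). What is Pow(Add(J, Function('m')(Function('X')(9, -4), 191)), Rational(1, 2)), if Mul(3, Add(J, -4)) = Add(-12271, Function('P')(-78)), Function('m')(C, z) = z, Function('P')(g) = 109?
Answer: Mul(I, Pow(3859, Rational(1, 2))) ≈ Mul(62.121, I)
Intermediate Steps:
J = -4050 (J = Add(4, Mul(Rational(1, 3), Add(-12271, 109))) = Add(4, Mul(Rational(1, 3), -12162)) = Add(4, -4054) = -4050)
Pow(Add(J, Function('m')(Function('X')(9, -4), 191)), Rational(1, 2)) = Pow(Add(-4050, 191), Rational(1, 2)) = Pow(-3859, Rational(1, 2)) = Mul(I, Pow(3859, Rational(1, 2)))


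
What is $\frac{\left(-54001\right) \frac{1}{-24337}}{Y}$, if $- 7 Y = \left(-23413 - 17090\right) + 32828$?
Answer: $\frac{378007}{186786475} \approx 0.0020237$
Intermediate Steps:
$Y = \frac{7675}{7}$ ($Y = - \frac{\left(-23413 - 17090\right) + 32828}{7} = - \frac{-40503 + 32828}{7} = \left(- \frac{1}{7}\right) \left(-7675\right) = \frac{7675}{7} \approx 1096.4$)
$\frac{\left(-54001\right) \frac{1}{-24337}}{Y} = \frac{\left(-54001\right) \frac{1}{-24337}}{\frac{7675}{7}} = \left(-54001\right) \left(- \frac{1}{24337}\right) \frac{7}{7675} = \frac{54001}{24337} \cdot \frac{7}{7675} = \frac{378007}{186786475}$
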